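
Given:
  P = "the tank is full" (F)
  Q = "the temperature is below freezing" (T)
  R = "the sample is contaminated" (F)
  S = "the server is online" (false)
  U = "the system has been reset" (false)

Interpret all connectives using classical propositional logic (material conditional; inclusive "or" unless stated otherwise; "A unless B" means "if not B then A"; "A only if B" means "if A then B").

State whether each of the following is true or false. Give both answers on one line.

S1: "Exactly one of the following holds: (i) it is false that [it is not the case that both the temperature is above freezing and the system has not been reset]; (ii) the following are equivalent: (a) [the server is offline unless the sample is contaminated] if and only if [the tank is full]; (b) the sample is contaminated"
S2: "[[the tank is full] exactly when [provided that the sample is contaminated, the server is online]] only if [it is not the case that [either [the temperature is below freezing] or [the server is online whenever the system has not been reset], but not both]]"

S1 True; S2 True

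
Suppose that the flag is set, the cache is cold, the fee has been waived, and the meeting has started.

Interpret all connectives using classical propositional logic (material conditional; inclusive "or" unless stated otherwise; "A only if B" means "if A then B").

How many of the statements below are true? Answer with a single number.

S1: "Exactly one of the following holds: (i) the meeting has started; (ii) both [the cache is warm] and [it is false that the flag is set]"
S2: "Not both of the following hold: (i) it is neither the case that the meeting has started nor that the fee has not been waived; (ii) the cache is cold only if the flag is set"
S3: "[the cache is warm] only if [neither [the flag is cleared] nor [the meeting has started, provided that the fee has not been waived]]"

3

Let S = "the meeting has started" (T), Q = "the cache is warm" (F), P = "the flag is set" (T), R = "the fee has been waived" (T).

S1: Formalization: S ⊕ (Q ∧ ¬P)

¬P = ¬T = F
Q ∧ ¬P = F ∧ F = F
S ⊕ (Q ∧ ¬P) = T ⊕ F = T
Hence S1 is true.

S2: Formalization: (S ↓ ¬R) ↑ (¬Q → P)

¬R = ¬T = F
S ↓ ¬R = T ↓ F = F
¬Q = ¬F = T
¬Q → P = T → T = T
(S ↓ ¬R) ↑ (¬Q → P) = F ↑ T = T
Hence S2 is true.

S3: In symbols: Q → (¬P ↓ (¬R → S))

¬P = ¬T = F
¬R = ¬T = F
¬R → S = F → T = T
¬P ↓ (¬R → S) = F ↓ T = F
Q → (¬P ↓ (¬R → S)) = F → F = T
Thus S3 is true.

True statements: 3 (S1, S2, S3).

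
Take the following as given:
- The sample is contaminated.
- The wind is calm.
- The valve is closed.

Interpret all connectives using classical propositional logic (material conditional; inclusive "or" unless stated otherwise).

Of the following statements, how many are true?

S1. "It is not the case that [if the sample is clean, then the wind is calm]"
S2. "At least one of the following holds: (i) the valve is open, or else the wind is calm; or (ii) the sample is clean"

Let P = "the sample is contaminated" (True), Q = "the wind is strong" (False), R = "the valve is open" (False).

S1: In symbols: not (not P -> not Q)

not P = not True = False
not Q = not False = True
not P -> not Q = False -> True = True
not (not P -> not Q) = not True = False
Thus S1 is false.

S2: Formalization: (R or not Q) or not P

not Q = not False = True
R or not Q = False or True = True
not P = not True = False
(R or not Q) or not P = True or False = True
So S2 is true.

Count: 1.

1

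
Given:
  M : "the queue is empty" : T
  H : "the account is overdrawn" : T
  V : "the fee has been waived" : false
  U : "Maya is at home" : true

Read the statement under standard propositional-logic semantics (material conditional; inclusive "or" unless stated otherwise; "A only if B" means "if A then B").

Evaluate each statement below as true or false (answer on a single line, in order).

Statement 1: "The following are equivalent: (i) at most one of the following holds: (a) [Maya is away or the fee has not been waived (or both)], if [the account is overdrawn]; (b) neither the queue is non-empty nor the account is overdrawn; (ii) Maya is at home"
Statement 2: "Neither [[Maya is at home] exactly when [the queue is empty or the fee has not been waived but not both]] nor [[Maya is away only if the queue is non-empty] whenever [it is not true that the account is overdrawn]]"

Statement 1 True / Statement 2 False

Statement 1: Parsed as ((H → (¬U ∨ ¬V)) ↑ (¬M ↓ H)) ↔ U

¬U = ¬T = F
¬V = ¬F = T
¬U ∨ ¬V = F ∨ T = T
H → (¬U ∨ ¬V) = T → T = T
¬M = ¬T = F
¬M ↓ H = F ↓ T = F
(H → (¬U ∨ ¬V)) ↑ (¬M ↓ H) = T ↑ F = T
((H → (¬U ∨ ¬V)) ↑ (¬M ↓ H)) ↔ U = T ↔ T = T
Thus Statement 1 is true.

Statement 2: Parsed as (U ↔ (M ⊕ ¬V)) ↓ (¬H → (¬U → ¬M))

¬V = ¬F = T
M ⊕ ¬V = T ⊕ T = F
U ↔ (M ⊕ ¬V) = T ↔ F = F
¬H = ¬T = F
¬U = ¬T = F
¬M = ¬T = F
¬U → ¬M = F → F = T
¬H → (¬U → ¬M) = F → T = T
(U ↔ (M ⊕ ¬V)) ↓ (¬H → (¬U → ¬M)) = F ↓ T = F
So Statement 2 is false.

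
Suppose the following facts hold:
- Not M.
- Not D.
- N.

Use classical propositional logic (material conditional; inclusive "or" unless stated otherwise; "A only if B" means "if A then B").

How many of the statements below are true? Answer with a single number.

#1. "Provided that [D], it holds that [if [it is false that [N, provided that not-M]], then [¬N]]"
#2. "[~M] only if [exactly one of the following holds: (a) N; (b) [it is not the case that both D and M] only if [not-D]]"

1

#1: Formalization: D -> (not (not M -> N) -> not N)

not M = not False = True
not M -> N = True -> True = True
not (not M -> N) = not True = False
not N = not True = False
not (not M -> N) -> not N = False -> False = True
D -> (not (not M -> N) -> not N) = False -> True = True
Hence #1 is true.

#2: In symbols: not M -> (N xor ((D nand M) -> not D))

not M = not False = True
D nand M = False nand False = True
not D = not False = True
(D nand M) -> not D = True -> True = True
N xor ((D nand M) -> not D) = True xor True = False
not M -> (N xor ((D nand M) -> not D)) = True -> False = False
Thus #2 is false.

1 of the 2 statements is true (#1).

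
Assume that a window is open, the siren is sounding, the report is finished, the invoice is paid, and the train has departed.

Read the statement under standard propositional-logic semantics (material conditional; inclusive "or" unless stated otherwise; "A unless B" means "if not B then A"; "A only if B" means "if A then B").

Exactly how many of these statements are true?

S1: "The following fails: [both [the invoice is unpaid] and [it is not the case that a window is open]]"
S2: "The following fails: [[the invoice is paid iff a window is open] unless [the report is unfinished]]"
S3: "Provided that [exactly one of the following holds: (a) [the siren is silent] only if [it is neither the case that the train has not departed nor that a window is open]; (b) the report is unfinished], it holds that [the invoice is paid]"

2

Let S = "the invoice is paid" (T), P = "a window is open" (T), R = "the report is finished" (T), Q = "the siren is sounding" (T), U = "the train has departed" (T).

S1: In symbols: ~(~S & ~P)

~S = ~T = F
~P = ~T = F
~S & ~P = F & F = F
~(~S & ~P) = ~F = T
Hence S1 is true.

S2: This is ~((S <-> P) | ~R).

S <-> P = T <-> T = T
~R = ~T = F
(S <-> P) | ~R = T | F = T
~((S <-> P) | ~R) = ~T = F
Hence S2 is false.

S3: Parsed as ((~Q -> (~U nor P)) xor ~R) -> S

~Q = ~T = F
~U = ~T = F
~U nor P = F nor T = F
~Q -> (~U nor P) = F -> F = T
~R = ~T = F
(~Q -> (~U nor P)) xor ~R = T xor F = T
((~Q -> (~U nor P)) xor ~R) -> S = T -> T = T
So S3 is true.

2 of the 3 statements are true (S1, S3).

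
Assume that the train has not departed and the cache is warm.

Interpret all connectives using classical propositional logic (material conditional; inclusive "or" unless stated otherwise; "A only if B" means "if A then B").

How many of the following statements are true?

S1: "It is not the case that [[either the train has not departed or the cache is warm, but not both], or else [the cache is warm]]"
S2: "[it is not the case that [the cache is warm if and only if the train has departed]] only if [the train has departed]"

0

Let G = "the train has departed" (F), V = "the cache is warm" (T).

S1: In symbols: ¬((¬G ⊕ V) ∨ V)

¬G = ¬F = T
¬G ⊕ V = T ⊕ T = F
(¬G ⊕ V) ∨ V = F ∨ T = T
¬((¬G ⊕ V) ∨ V) = ¬T = F
Hence S1 is false.

S2: This is ¬(V ↔ G) → G.

V ↔ G = T ↔ F = F
¬(V ↔ G) = ¬F = T
¬(V ↔ G) → G = T → F = F
Hence S2 is false.

0 of the 2 statements are true (none).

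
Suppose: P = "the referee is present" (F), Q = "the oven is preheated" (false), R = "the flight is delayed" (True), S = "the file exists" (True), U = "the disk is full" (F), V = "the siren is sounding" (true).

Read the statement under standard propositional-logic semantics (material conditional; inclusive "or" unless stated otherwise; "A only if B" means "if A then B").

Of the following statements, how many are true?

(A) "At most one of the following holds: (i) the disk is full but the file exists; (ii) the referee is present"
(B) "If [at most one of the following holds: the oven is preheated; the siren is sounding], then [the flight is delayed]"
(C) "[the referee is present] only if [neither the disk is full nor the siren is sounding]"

3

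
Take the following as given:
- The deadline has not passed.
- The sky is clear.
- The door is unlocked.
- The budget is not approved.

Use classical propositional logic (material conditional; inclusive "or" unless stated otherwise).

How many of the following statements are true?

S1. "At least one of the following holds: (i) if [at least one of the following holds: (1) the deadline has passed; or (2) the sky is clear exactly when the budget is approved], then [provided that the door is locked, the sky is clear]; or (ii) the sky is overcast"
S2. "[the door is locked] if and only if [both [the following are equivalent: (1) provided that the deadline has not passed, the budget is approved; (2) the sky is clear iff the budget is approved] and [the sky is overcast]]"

2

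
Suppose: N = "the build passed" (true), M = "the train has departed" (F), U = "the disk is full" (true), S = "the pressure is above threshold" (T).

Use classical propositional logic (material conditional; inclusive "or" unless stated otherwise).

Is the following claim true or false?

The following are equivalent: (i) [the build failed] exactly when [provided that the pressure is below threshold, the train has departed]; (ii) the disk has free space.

This is (not N iff (not S -> M)) iff not U.

not N = not True = False
not S = not True = False
not S -> M = False -> False = True
not N iff (not S -> M) = False iff True = False
not U = not True = False
(not N iff (not S -> M)) iff not U = False iff False = True

True.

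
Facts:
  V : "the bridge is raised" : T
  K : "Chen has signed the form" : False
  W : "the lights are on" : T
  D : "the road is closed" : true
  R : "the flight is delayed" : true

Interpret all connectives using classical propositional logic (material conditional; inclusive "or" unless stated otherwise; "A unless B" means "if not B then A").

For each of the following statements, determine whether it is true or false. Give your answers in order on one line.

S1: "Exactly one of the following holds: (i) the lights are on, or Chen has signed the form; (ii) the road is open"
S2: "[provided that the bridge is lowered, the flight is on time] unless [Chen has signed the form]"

S1: This is (W ∨ K) ⊕ ¬D.

W ∨ K = T ∨ F = T
¬D = ¬T = F
(W ∨ K) ⊕ ¬D = T ⊕ F = T
Thus S1 is true.

S2: Parsed as (¬V → ¬R) ∨ K

¬V = ¬T = F
¬R = ¬T = F
¬V → ¬R = F → F = T
(¬V → ¬R) ∨ K = T ∨ F = T
Hence S2 is true.

S1 true; S2 true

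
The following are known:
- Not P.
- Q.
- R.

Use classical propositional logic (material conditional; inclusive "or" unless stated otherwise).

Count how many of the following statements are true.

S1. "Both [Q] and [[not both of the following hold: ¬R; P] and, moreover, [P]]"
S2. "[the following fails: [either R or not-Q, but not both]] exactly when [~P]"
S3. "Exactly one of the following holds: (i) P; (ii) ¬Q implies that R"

1

S1: Parsed as Q ∧ ((¬R ↑ P) ∧ P)

¬R = ¬T = F
¬R ↑ P = F ↑ F = T
(¬R ↑ P) ∧ P = T ∧ F = F
Q ∧ ((¬R ↑ P) ∧ P) = T ∧ F = F
Thus S1 is false.

S2: This is ¬(R ⊕ ¬Q) ↔ ¬P.

¬Q = ¬T = F
R ⊕ ¬Q = T ⊕ F = T
¬(R ⊕ ¬Q) = ¬T = F
¬P = ¬F = T
¬(R ⊕ ¬Q) ↔ ¬P = F ↔ T = F
Thus S2 is false.

S3: Formalization: P ⊕ (¬Q → R)

¬Q = ¬T = F
¬Q → R = F → T = T
P ⊕ (¬Q → R) = F ⊕ T = T
Thus S3 is true.

True statements: 1.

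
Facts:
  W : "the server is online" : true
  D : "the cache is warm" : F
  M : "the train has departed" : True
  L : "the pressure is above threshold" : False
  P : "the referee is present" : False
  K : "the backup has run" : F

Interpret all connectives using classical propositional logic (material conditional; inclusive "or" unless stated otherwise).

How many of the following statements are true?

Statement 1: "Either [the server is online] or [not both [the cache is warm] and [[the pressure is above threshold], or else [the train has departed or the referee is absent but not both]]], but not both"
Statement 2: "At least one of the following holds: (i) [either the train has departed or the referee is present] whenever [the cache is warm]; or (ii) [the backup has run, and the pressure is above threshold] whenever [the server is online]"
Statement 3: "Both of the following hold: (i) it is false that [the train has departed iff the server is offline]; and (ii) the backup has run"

1

Statement 1: In symbols: W ⊕ (D ↑ (L ∨ (M ⊕ ¬P)))

¬P = ¬F = T
M ⊕ ¬P = T ⊕ T = F
L ∨ (M ⊕ ¬P) = F ∨ F = F
D ↑ (L ∨ (M ⊕ ¬P)) = F ↑ F = T
W ⊕ (D ↑ (L ∨ (M ⊕ ¬P))) = T ⊕ T = F
So Statement 1 is false.

Statement 2: Formalization: (D → (M ∨ P)) ∨ (W → (K ∧ L))

M ∨ P = T ∨ F = T
D → (M ∨ P) = F → T = T
K ∧ L = F ∧ F = F
W → (K ∧ L) = T → F = F
(D → (M ∨ P)) ∨ (W → (K ∧ L)) = T ∨ F = T
Hence Statement 2 is true.

Statement 3: In symbols: ¬(M ↔ ¬W) ∧ K

¬W = ¬T = F
M ↔ ¬W = T ↔ F = F
¬(M ↔ ¬W) = ¬F = T
¬(M ↔ ¬W) ∧ K = T ∧ F = F
Thus Statement 3 is false.

True statements: 1 (Statement 2).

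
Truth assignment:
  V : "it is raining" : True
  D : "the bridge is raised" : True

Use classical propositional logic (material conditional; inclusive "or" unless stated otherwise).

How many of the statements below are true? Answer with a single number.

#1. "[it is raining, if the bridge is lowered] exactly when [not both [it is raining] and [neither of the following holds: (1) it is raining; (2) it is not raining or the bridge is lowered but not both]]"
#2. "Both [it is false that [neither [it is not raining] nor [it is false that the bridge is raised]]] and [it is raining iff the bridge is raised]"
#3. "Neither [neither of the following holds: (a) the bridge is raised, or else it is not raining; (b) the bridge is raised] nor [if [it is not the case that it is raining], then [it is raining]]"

1

#1: In symbols: (~D -> V) <-> (V nand (V nor (~V xor ~D)))

~D = ~T = F
~D -> V = F -> T = T
~V = ~T = F
~D = ~T = F
~V xor ~D = F xor F = F
V nor (~V xor ~D) = T nor F = F
V nand (V nor (~V xor ~D)) = T nand F = T
(~D -> V) <-> (V nand (V nor (~V xor ~D))) = T <-> T = T
So #1 is true.

#2: In symbols: ~(~V nor ~D) & (V <-> D)

~V = ~T = F
~D = ~T = F
~V nor ~D = F nor F = T
~(~V nor ~D) = ~T = F
V <-> D = T <-> T = T
~(~V nor ~D) & (V <-> D) = F & T = F
Thus #2 is false.

#3: This is ((D | ~V) nor D) nor (~V -> V).

~V = ~T = F
D | ~V = T | F = T
(D | ~V) nor D = T nor T = F
~V = ~T = F
~V -> V = F -> T = T
((D | ~V) nor D) nor (~V -> V) = F nor T = F
Thus #3 is false.

1 of the 3 statements is true.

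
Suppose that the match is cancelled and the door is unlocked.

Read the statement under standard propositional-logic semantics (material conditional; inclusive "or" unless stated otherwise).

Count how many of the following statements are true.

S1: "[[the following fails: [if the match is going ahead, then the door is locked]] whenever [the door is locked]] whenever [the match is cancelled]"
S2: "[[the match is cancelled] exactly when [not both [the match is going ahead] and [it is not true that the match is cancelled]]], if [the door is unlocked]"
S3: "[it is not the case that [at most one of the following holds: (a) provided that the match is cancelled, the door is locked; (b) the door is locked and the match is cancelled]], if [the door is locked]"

Let P = "the match is cancelled" (True), Q = "the door is locked" (False).

S1: Formalization: P -> (Q -> not (not P -> Q))

not P = not True = False
not P -> Q = False -> False = True
not (not P -> Q) = not True = False
Q -> not (not P -> Q) = False -> False = True
P -> (Q -> not (not P -> Q)) = True -> True = True
Hence S1 is true.

S2: Parsed as not Q -> (P iff (not P nand not P))

not Q = not False = True
not P = not True = False
not P = not True = False
not P nand not P = False nand False = True
P iff (not P nand not P) = True iff True = True
not Q -> (P iff (not P nand not P)) = True -> True = True
So S2 is true.

S3: This is Q -> not ((P -> Q) nand (Q and P)).

P -> Q = True -> False = False
Q and P = False and True = False
(P -> Q) nand (Q and P) = False nand False = True
not ((P -> Q) nand (Q and P)) = not True = False
Q -> not ((P -> Q) nand (Q and P)) = False -> False = True
Hence S3 is true.

Count: 3.

3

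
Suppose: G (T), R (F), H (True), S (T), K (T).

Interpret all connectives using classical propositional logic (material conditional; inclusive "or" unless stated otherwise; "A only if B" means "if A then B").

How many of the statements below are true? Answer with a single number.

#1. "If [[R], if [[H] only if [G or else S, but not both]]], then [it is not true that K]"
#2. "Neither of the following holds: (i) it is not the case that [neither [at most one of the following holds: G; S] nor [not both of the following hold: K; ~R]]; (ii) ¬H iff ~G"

0

#1: This is ((H → (G ⊕ S)) → R) → ¬K.

G ⊕ S = T ⊕ T = F
H → (G ⊕ S) = T → F = F
(H → (G ⊕ S)) → R = F → F = T
¬K = ¬T = F
((H → (G ⊕ S)) → R) → ¬K = T → F = F
So #1 is false.

#2: This is ¬((G ↑ S) ↓ (K ↑ ¬R)) ↓ (¬H ↔ ¬G).

G ↑ S = T ↑ T = F
¬R = ¬F = T
K ↑ ¬R = T ↑ T = F
(G ↑ S) ↓ (K ↑ ¬R) = F ↓ F = T
¬((G ↑ S) ↓ (K ↑ ¬R)) = ¬T = F
¬H = ¬T = F
¬G = ¬T = F
¬H ↔ ¬G = F ↔ F = T
¬((G ↑ S) ↓ (K ↑ ¬R)) ↓ (¬H ↔ ¬G) = F ↓ T = F
Thus #2 is false.

True statements: 0 (none).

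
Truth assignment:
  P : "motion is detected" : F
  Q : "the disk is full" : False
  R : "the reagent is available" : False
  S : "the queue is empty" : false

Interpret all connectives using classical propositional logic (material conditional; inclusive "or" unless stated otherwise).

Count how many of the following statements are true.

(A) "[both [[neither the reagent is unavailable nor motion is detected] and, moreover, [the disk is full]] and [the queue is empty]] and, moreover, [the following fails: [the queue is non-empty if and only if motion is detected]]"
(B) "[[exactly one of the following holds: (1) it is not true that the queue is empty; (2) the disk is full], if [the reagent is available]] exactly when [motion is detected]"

(A): In symbols: (((not R nor P) and Q) and S) and not (not S iff P)

not R = not False = True
not R nor P = True nor False = False
(not R nor P) and Q = False and False = False
((not R nor P) and Q) and S = False and False = False
not S = not False = True
not S iff P = True iff False = False
not (not S iff P) = not False = True
(((not R nor P) and Q) and S) and not (not S iff P) = False and True = False
So (A) is false.

(B): This is (R -> (not S xor Q)) iff P.

not S = not False = True
not S xor Q = True xor False = True
R -> (not S xor Q) = False -> True = True
(R -> (not S xor Q)) iff P = True iff False = False
Thus (B) is false.

Count: 0.

0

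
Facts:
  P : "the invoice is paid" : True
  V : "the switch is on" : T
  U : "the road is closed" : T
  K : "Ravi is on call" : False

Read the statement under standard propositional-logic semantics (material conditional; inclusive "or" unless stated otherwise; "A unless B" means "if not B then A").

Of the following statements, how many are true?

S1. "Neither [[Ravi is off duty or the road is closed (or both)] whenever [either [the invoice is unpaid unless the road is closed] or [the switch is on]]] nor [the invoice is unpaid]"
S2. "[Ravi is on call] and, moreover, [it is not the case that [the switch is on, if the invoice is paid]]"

0

S1: Parsed as (((not P or U) or V) -> (not K or U)) nor not P

not P = not True = False
not P or U = False or True = True
(not P or U) or V = True or True = True
not K = not False = True
not K or U = True or True = True
((not P or U) or V) -> (not K or U) = True -> True = True
not P = not True = False
(((not P or U) or V) -> (not K or U)) nor not P = True nor False = False
Thus S1 is false.

S2: Formalization: K and not (P -> V)

P -> V = True -> True = True
not (P -> V) = not True = False
K and not (P -> V) = False and False = False
Hence S2 is false.

Count: 0.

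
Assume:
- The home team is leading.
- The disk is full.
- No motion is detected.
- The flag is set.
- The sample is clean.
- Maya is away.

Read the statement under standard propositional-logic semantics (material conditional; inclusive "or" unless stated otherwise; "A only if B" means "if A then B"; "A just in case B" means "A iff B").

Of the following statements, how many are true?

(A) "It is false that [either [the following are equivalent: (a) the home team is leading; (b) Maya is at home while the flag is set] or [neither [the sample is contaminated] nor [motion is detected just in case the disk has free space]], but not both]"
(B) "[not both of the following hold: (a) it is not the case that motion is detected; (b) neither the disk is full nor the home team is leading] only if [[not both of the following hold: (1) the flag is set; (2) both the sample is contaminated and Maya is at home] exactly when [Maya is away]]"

2

Let P = "the home team is leading" (True), V = "Maya is at home" (False), S = "the flag is set" (True), U = "the sample is contaminated" (False), R = "motion is detected" (False), Q = "the disk is full" (True).

(A): In symbols: not ((P iff (V and S)) xor (U nor (R iff not Q)))

V and S = False and True = False
P iff (V and S) = True iff False = False
not Q = not True = False
R iff not Q = False iff False = True
U nor (R iff not Q) = False nor True = False
(P iff (V and S)) xor (U nor (R iff not Q)) = False xor False = False
not ((P iff (V and S)) xor (U nor (R iff not Q))) = not False = True
So (A) is true.

(B): In symbols: (not R nand (Q nor P)) -> ((S nand (U and V)) iff not V)

not R = not False = True
Q nor P = True nor True = False
not R nand (Q nor P) = True nand False = True
U and V = False and False = False
S nand (U and V) = True nand False = True
not V = not False = True
(S nand (U and V)) iff not V = True iff True = True
(not R nand (Q nor P)) -> ((S nand (U and V)) iff not V) = True -> True = True
So (B) is true.

True statements: 2 ((A), (B)).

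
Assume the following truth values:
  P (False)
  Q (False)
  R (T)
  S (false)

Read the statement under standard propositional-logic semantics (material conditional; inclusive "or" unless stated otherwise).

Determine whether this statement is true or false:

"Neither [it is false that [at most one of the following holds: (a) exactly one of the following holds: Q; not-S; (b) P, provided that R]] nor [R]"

Values: Q=F, S=F, R=T, P=F.
Parsed as ¬((Q ⊕ ¬S) ↑ (R → P)) ↓ R

¬S = ¬F = T
Q ⊕ ¬S = F ⊕ T = T
R → P = T → F = F
(Q ⊕ ¬S) ↑ (R → P) = T ↑ F = T
¬((Q ⊕ ¬S) ↑ (R → P)) = ¬T = F
¬((Q ⊕ ¬S) ↑ (R → P)) ↓ R = F ↓ T = F

False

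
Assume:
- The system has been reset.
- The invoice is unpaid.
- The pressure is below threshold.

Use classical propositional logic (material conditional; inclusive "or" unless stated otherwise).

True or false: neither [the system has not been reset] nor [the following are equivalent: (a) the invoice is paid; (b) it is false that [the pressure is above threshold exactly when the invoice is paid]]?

Let P = "the system has been reset" (T), Q = "the invoice is paid" (F), R = "the pressure is above threshold" (F).
Parsed as ¬P ↓ (Q ↔ ¬(R ↔ Q))

¬P = ¬T = F
R ↔ Q = F ↔ F = T
¬(R ↔ Q) = ¬T = F
Q ↔ ¬(R ↔ Q) = F ↔ F = T
¬P ↓ (Q ↔ ¬(R ↔ Q)) = F ↓ T = F

The statement is false.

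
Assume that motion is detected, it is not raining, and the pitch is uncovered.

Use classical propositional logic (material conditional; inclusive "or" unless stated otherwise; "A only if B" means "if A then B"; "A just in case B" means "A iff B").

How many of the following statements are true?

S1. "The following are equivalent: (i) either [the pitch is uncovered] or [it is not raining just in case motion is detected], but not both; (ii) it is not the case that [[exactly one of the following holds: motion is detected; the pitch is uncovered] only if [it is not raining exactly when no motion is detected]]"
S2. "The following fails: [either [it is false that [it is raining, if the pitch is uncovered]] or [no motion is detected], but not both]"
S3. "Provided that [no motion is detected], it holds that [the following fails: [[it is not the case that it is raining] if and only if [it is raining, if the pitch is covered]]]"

2

Let H = "the pitch is covered" (F), N = "it is raining" (F), U = "motion is detected" (T).

S1: In symbols: (~H xor (~N <-> U)) <-> ~((U xor ~H) -> (~N <-> ~U))

~H = ~F = T
~N = ~F = T
~N <-> U = T <-> T = T
~H xor (~N <-> U) = T xor T = F
~H = ~F = T
U xor ~H = T xor T = F
~N = ~F = T
~U = ~T = F
~N <-> ~U = T <-> F = F
(U xor ~H) -> (~N <-> ~U) = F -> F = T
~((U xor ~H) -> (~N <-> ~U)) = ~T = F
(~H xor (~N <-> U)) <-> ~((U xor ~H) -> (~N <-> ~U)) = F <-> F = T
Thus S1 is true.

S2: This is ~(~(~H -> N) xor ~U).

~H = ~F = T
~H -> N = T -> F = F
~(~H -> N) = ~F = T
~U = ~T = F
~(~H -> N) xor ~U = T xor F = T
~(~(~H -> N) xor ~U) = ~T = F
Hence S2 is false.

S3: In symbols: ~U -> ~(~N <-> (H -> N))

~U = ~T = F
~N = ~F = T
H -> N = F -> F = T
~N <-> (H -> N) = T <-> T = T
~(~N <-> (H -> N)) = ~T = F
~U -> ~(~N <-> (H -> N)) = F -> F = T
Thus S3 is true.

Count: 2.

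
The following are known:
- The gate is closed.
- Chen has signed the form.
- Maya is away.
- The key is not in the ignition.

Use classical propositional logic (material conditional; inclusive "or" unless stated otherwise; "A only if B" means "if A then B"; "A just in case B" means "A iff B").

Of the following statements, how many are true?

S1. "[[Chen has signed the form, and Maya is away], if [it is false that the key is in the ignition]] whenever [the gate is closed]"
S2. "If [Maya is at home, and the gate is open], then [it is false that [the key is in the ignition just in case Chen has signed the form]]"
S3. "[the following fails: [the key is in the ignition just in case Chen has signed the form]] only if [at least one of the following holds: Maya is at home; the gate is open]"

2

Let P = "the gate is open" (F), S = "the key is in the ignition" (F), Q = "Chen has signed the form" (T), R = "Maya is at home" (F).

S1: Formalization: ¬P → (¬S → (Q ∧ ¬R))

¬P = ¬F = T
¬S = ¬F = T
¬R = ¬F = T
Q ∧ ¬R = T ∧ T = T
¬S → (Q ∧ ¬R) = T → T = T
¬P → (¬S → (Q ∧ ¬R)) = T → T = T
Hence S1 is true.

S2: Parsed as (R ∧ P) → ¬(S ↔ Q)

R ∧ P = F ∧ F = F
S ↔ Q = F ↔ T = F
¬(S ↔ Q) = ¬F = T
(R ∧ P) → ¬(S ↔ Q) = F → T = T
Hence S2 is true.

S3: This is ¬(S ↔ Q) → (R ∨ P).

S ↔ Q = F ↔ T = F
¬(S ↔ Q) = ¬F = T
R ∨ P = F ∨ F = F
¬(S ↔ Q) → (R ∨ P) = T → F = F
Hence S3 is false.

2 of the 3 statements are true (S1, S2).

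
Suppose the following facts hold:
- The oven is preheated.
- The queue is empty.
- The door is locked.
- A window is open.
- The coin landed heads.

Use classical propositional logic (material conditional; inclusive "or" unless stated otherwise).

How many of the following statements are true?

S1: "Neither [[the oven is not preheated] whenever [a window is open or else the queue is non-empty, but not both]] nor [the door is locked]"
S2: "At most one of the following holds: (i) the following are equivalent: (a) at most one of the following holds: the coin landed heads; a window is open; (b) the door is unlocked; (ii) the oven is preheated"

0

Let L = "a window is open" (True), R = "the queue is empty" (True), V = "the oven is preheated" (True), M = "the door is locked" (True), H = "the coin landed heads" (True).

S1: In symbols: ((L xor not R) -> not V) nor M

not R = not True = False
L xor not R = True xor False = True
not V = not True = False
(L xor not R) -> not V = True -> False = False
((L xor not R) -> not V) nor M = False nor True = False
Hence S1 is false.

S2: This is ((H nand L) iff not M) nand V.

H nand L = True nand True = False
not M = not True = False
(H nand L) iff not M = False iff False = True
((H nand L) iff not M) nand V = True nand True = False
Hence S2 is false.

0 of the 2 statements are true (none).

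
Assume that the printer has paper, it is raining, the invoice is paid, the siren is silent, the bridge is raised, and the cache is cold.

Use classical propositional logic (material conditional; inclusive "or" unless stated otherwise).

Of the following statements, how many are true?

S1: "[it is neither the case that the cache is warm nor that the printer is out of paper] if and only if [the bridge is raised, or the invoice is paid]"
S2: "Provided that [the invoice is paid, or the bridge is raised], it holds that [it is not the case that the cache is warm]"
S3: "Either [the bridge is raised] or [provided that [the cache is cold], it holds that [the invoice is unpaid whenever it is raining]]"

Let V = "the cache is warm" (F), P = "the printer has paper" (T), U = "the bridge is raised" (T), R = "the invoice is paid" (T), Q = "it is raining" (T).

S1: Formalization: (V ↓ ¬P) ↔ (U ∨ R)

¬P = ¬T = F
V ↓ ¬P = F ↓ F = T
U ∨ R = T ∨ T = T
(V ↓ ¬P) ↔ (U ∨ R) = T ↔ T = T
Hence S1 is true.

S2: In symbols: (R ∨ U) → ¬V

R ∨ U = T ∨ T = T
¬V = ¬F = T
(R ∨ U) → ¬V = T → T = T
Hence S2 is true.

S3: This is U ∨ (¬V → (Q → ¬R)).

¬V = ¬F = T
¬R = ¬T = F
Q → ¬R = T → F = F
¬V → (Q → ¬R) = T → F = F
U ∨ (¬V → (Q → ¬R)) = T ∨ F = T
Thus S3 is true.

Count: 3.

3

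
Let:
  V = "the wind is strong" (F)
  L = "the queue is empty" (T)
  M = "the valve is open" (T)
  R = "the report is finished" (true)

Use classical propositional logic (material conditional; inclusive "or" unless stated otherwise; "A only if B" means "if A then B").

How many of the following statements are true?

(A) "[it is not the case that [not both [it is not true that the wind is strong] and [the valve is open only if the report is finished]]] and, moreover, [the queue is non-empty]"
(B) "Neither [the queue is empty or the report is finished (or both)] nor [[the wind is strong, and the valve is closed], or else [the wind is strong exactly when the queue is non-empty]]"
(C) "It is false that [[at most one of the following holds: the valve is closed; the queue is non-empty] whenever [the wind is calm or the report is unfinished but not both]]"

(A): Parsed as ¬(¬V ↑ (M → R)) ∧ ¬L

¬V = ¬F = T
M → R = T → T = T
¬V ↑ (M → R) = T ↑ T = F
¬(¬V ↑ (M → R)) = ¬F = T
¬L = ¬T = F
¬(¬V ↑ (M → R)) ∧ ¬L = T ∧ F = F
Hence (A) is false.

(B): Formalization: (L ∨ R) ↓ ((V ∧ ¬M) ∨ (V ↔ ¬L))

L ∨ R = T ∨ T = T
¬M = ¬T = F
V ∧ ¬M = F ∧ F = F
¬L = ¬T = F
V ↔ ¬L = F ↔ F = T
(V ∧ ¬M) ∨ (V ↔ ¬L) = F ∨ T = T
(L ∨ R) ↓ ((V ∧ ¬M) ∨ (V ↔ ¬L)) = T ↓ T = F
So (B) is false.

(C): This is ¬((¬V ⊕ ¬R) → (¬M ↑ ¬L)).

¬V = ¬F = T
¬R = ¬T = F
¬V ⊕ ¬R = T ⊕ F = T
¬M = ¬T = F
¬L = ¬T = F
¬M ↑ ¬L = F ↑ F = T
(¬V ⊕ ¬R) → (¬M ↑ ¬L) = T → T = T
¬((¬V ⊕ ¬R) → (¬M ↑ ¬L)) = ¬T = F
Hence (C) is false.

Count: 0.

0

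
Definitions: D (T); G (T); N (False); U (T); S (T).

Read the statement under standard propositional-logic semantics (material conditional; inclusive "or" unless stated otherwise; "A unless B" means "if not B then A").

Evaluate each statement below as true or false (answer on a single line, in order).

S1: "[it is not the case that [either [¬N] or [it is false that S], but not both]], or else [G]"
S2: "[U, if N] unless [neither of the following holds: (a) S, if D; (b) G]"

S1 True; S2 True

S1: Parsed as ¬(¬N ⊕ ¬S) ∨ G

¬N = ¬F = T
¬S = ¬T = F
¬N ⊕ ¬S = T ⊕ F = T
¬(¬N ⊕ ¬S) = ¬T = F
¬(¬N ⊕ ¬S) ∨ G = F ∨ T = T
Thus S1 is true.

S2: Formalization: (N → U) ∨ ((D → S) ↓ G)

N → U = F → T = T
D → S = T → T = T
(D → S) ↓ G = T ↓ T = F
(N → U) ∨ ((D → S) ↓ G) = T ∨ F = T
Hence S2 is true.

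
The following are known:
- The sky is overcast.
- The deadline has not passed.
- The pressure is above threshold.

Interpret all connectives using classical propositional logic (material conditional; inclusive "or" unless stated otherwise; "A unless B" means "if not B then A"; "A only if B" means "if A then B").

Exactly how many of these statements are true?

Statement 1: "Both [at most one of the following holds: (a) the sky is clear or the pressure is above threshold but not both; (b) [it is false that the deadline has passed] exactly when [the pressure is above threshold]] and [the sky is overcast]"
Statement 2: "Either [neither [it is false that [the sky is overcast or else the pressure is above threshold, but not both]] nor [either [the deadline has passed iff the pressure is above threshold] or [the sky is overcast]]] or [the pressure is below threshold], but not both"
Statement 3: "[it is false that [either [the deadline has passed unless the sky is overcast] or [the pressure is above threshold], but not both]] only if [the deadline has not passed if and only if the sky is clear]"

Let P = "the sky is overcast" (True), R = "the pressure is above threshold" (True), Q = "the deadline has passed" (False).

Statement 1: Formalization: ((not P xor R) nand (not Q iff R)) and P

not P = not True = False
not P xor R = False xor True = True
not Q = not False = True
not Q iff R = True iff True = True
(not P xor R) nand (not Q iff R) = True nand True = False
((not P xor R) nand (not Q iff R)) and P = False and True = False
Thus Statement 1 is false.

Statement 2: In symbols: (not (P xor R) nor ((Q iff R) or P)) xor not R

P xor R = True xor True = False
not (P xor R) = not False = True
Q iff R = False iff True = False
(Q iff R) or P = False or True = True
not (P xor R) nor ((Q iff R) or P) = True nor True = False
not R = not True = False
(not (P xor R) nor ((Q iff R) or P)) xor not R = False xor False = False
So Statement 2 is false.

Statement 3: This is not ((Q or P) xor R) -> (not Q iff not P).

Q or P = False or True = True
(Q or P) xor R = True xor True = False
not ((Q or P) xor R) = not False = True
not Q = not False = True
not P = not True = False
not Q iff not P = True iff False = False
not ((Q or P) xor R) -> (not Q iff not P) = True -> False = False
So Statement 3 is false.

True statements: 0 (none).

0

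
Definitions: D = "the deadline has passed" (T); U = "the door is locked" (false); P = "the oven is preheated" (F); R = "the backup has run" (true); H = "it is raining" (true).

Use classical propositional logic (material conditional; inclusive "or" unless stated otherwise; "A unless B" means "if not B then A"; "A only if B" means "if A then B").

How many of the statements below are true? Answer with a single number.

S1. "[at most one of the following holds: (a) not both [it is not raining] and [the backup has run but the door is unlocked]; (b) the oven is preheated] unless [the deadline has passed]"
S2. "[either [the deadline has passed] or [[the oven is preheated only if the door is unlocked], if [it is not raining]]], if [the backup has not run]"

S1: Formalization: ((¬H ↑ (R ∧ ¬U)) ↑ P) ∨ D

¬H = ¬T = F
¬U = ¬F = T
R ∧ ¬U = T ∧ T = T
¬H ↑ (R ∧ ¬U) = F ↑ T = T
(¬H ↑ (R ∧ ¬U)) ↑ P = T ↑ F = T
((¬H ↑ (R ∧ ¬U)) ↑ P) ∨ D = T ∨ T = T
So S1 is true.

S2: Formalization: ¬R → (D ∨ (¬H → (P → ¬U)))

¬R = ¬T = F
¬H = ¬T = F
¬U = ¬F = T
P → ¬U = F → T = T
¬H → (P → ¬U) = F → T = T
D ∨ (¬H → (P → ¬U)) = T ∨ T = T
¬R → (D ∨ (¬H → (P → ¬U))) = F → T = T
Hence S2 is true.

2 of the 2 statements are true.

2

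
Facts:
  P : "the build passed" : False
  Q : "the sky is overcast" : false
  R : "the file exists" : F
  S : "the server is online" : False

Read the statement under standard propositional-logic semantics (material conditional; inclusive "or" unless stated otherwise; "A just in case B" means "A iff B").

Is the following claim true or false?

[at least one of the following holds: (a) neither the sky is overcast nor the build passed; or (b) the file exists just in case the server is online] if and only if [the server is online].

The statement is false.

In symbols: ((Q ↓ P) ∨ (R ↔ S)) ↔ S

Q ↓ P = F ↓ F = T
R ↔ S = F ↔ F = T
(Q ↓ P) ∨ (R ↔ S) = T ∨ T = T
((Q ↓ P) ∨ (R ↔ S)) ↔ S = T ↔ F = F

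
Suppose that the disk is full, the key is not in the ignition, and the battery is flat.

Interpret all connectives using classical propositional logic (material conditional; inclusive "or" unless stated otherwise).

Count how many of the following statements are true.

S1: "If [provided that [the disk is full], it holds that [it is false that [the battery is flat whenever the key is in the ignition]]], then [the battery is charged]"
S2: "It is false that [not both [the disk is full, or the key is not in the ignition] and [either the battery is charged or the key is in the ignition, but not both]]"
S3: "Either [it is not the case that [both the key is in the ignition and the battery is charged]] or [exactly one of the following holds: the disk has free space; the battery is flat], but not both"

1

Let P = "the disk is full" (True), Q = "the key is in the ignition" (False), R = "the battery is charged" (False).

S1: Parsed as (P -> not (Q -> not R)) -> R

not R = not False = True
Q -> not R = False -> True = True
not (Q -> not R) = not True = False
P -> not (Q -> not R) = True -> False = False
(P -> not (Q -> not R)) -> R = False -> False = True
So S1 is true.

S2: Formalization: not ((P or not Q) nand (R xor Q))

not Q = not False = True
P or not Q = True or True = True
R xor Q = False xor False = False
(P or not Q) nand (R xor Q) = True nand False = True
not ((P or not Q) nand (R xor Q)) = not True = False
Hence S2 is false.

S3: This is not (Q and R) xor (not P xor not R).

Q and R = False and False = False
not (Q and R) = not False = True
not P = not True = False
not R = not False = True
not P xor not R = False xor True = True
not (Q and R) xor (not P xor not R) = True xor True = False
Thus S3 is false.

Count: 1.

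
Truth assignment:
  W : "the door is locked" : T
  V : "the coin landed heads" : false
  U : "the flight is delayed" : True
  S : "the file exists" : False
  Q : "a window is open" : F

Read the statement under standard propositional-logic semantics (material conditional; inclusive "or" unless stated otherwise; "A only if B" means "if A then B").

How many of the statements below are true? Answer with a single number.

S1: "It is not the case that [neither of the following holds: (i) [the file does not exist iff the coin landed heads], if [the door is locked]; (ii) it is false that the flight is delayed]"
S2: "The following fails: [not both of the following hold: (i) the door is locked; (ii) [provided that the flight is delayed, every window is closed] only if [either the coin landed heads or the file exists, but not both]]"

0

S1: Formalization: not ((W -> (not S iff V)) nor not U)

not S = not False = True
not S iff V = True iff False = False
W -> (not S iff V) = True -> False = False
not U = not True = False
(W -> (not S iff V)) nor not U = False nor False = True
not ((W -> (not S iff V)) nor not U) = not True = False
Thus S1 is false.

S2: This is not (W nand ((U -> not Q) -> (V xor S))).

not Q = not False = True
U -> not Q = True -> True = True
V xor S = False xor False = False
(U -> not Q) -> (V xor S) = True -> False = False
W nand ((U -> not Q) -> (V xor S)) = True nand False = True
not (W nand ((U -> not Q) -> (V xor S))) = not True = False
Thus S2 is false.

True statements: 0 (none).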